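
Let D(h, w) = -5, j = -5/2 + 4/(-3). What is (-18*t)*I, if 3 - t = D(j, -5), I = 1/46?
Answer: -72/23 ≈ -3.1304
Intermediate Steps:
I = 1/46 (I = 1*(1/46) = 1/46 ≈ 0.021739)
j = -23/6 (j = -5*1/2 + 4*(-1/3) = -5/2 - 4/3 = -23/6 ≈ -3.8333)
t = 8 (t = 3 - 1*(-5) = 3 + 5 = 8)
(-18*t)*I = -18*8*(1/46) = -144*1/46 = -72/23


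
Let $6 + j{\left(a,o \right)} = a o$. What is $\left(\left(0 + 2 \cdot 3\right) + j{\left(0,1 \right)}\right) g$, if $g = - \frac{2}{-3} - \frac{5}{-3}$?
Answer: $0$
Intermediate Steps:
$g = \frac{7}{3}$ ($g = \left(-2\right) \left(- \frac{1}{3}\right) - - \frac{5}{3} = \frac{2}{3} + \frac{5}{3} = \frac{7}{3} \approx 2.3333$)
$j{\left(a,o \right)} = -6 + a o$
$\left(\left(0 + 2 \cdot 3\right) + j{\left(0,1 \right)}\right) g = \left(\left(0 + 2 \cdot 3\right) + \left(-6 + 0 \cdot 1\right)\right) \frac{7}{3} = \left(\left(0 + 6\right) + \left(-6 + 0\right)\right) \frac{7}{3} = \left(6 - 6\right) \frac{7}{3} = 0 \cdot \frac{7}{3} = 0$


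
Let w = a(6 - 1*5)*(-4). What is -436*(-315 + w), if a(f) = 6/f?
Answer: 147804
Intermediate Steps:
w = -24 (w = (6/(6 - 1*5))*(-4) = (6/(6 - 5))*(-4) = (6/1)*(-4) = (6*1)*(-4) = 6*(-4) = -24)
-436*(-315 + w) = -436*(-315 - 24) = -436*(-339) = 147804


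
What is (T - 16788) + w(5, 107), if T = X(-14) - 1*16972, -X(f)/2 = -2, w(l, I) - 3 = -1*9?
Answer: -33762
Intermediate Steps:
w(l, I) = -6 (w(l, I) = 3 - 1*9 = 3 - 9 = -6)
X(f) = 4 (X(f) = -2*(-2) = 4)
T = -16968 (T = 4 - 1*16972 = 4 - 16972 = -16968)
(T - 16788) + w(5, 107) = (-16968 - 16788) - 6 = -33756 - 6 = -33762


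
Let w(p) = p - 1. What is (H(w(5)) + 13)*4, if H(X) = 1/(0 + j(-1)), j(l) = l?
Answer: 48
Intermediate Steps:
w(p) = -1 + p
H(X) = -1 (H(X) = 1/(0 - 1) = 1/(-1) = -1)
(H(w(5)) + 13)*4 = (-1 + 13)*4 = 12*4 = 48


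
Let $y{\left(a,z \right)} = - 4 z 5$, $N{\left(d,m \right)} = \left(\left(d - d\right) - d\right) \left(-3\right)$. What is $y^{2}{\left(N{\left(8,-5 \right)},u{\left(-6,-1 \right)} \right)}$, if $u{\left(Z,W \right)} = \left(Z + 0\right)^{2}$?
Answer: $518400$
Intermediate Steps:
$N{\left(d,m \right)} = 3 d$ ($N{\left(d,m \right)} = \left(0 - d\right) \left(-3\right) = - d \left(-3\right) = 3 d$)
$u{\left(Z,W \right)} = Z^{2}$
$y{\left(a,z \right)} = - 20 z$
$y^{2}{\left(N{\left(8,-5 \right)},u{\left(-6,-1 \right)} \right)} = \left(- 20 \left(-6\right)^{2}\right)^{2} = \left(\left(-20\right) 36\right)^{2} = \left(-720\right)^{2} = 518400$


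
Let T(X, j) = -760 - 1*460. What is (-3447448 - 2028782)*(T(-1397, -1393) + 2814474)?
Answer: -15406025952420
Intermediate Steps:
T(X, j) = -1220 (T(X, j) = -760 - 460 = -1220)
(-3447448 - 2028782)*(T(-1397, -1393) + 2814474) = (-3447448 - 2028782)*(-1220 + 2814474) = -5476230*2813254 = -15406025952420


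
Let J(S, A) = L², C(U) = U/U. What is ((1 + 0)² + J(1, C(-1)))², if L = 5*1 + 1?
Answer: 1369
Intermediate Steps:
C(U) = 1
L = 6 (L = 5 + 1 = 6)
J(S, A) = 36 (J(S, A) = 6² = 36)
((1 + 0)² + J(1, C(-1)))² = ((1 + 0)² + 36)² = (1² + 36)² = (1 + 36)² = 37² = 1369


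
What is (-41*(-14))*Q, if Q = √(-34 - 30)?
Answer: 4592*I ≈ 4592.0*I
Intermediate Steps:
Q = 8*I (Q = √(-64) = 8*I ≈ 8.0*I)
(-41*(-14))*Q = (-41*(-14))*(8*I) = 574*(8*I) = 4592*I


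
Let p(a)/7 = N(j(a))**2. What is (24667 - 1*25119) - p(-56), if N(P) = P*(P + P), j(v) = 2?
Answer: -900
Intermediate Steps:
N(P) = 2*P**2 (N(P) = P*(2*P) = 2*P**2)
p(a) = 448 (p(a) = 7*(2*2**2)**2 = 7*(2*4)**2 = 7*8**2 = 7*64 = 448)
(24667 - 1*25119) - p(-56) = (24667 - 1*25119) - 1*448 = (24667 - 25119) - 448 = -452 - 448 = -900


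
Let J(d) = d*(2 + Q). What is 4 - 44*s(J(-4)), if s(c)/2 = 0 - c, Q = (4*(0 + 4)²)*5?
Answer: -113340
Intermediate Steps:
Q = 320 (Q = (4*4²)*5 = (4*16)*5 = 64*5 = 320)
J(d) = 322*d (J(d) = d*(2 + 320) = d*322 = 322*d)
s(c) = -2*c (s(c) = 2*(0 - c) = 2*(-c) = -2*c)
4 - 44*s(J(-4)) = 4 - (-88)*322*(-4) = 4 - (-88)*(-1288) = 4 - 44*2576 = 4 - 113344 = -113340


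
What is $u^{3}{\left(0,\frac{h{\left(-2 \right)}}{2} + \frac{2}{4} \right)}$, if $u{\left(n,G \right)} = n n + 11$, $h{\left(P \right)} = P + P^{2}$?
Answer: $1331$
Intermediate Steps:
$u{\left(n,G \right)} = 11 + n^{2}$ ($u{\left(n,G \right)} = n^{2} + 11 = 11 + n^{2}$)
$u^{3}{\left(0,\frac{h{\left(-2 \right)}}{2} + \frac{2}{4} \right)} = \left(11 + 0^{2}\right)^{3} = \left(11 + 0\right)^{3} = 11^{3} = 1331$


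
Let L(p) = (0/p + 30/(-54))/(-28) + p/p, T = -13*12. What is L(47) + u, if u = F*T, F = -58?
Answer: 2280353/252 ≈ 9049.0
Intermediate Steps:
T = -156
L(p) = 257/252 (L(p) = (0 + 30*(-1/54))*(-1/28) + 1 = (0 - 5/9)*(-1/28) + 1 = -5/9*(-1/28) + 1 = 5/252 + 1 = 257/252)
u = 9048 (u = -58*(-156) = 9048)
L(47) + u = 257/252 + 9048 = 2280353/252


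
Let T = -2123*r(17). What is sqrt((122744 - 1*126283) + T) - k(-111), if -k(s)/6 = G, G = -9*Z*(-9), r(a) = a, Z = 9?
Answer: 4374 + I*sqrt(39630) ≈ 4374.0 + 199.07*I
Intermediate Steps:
T = -36091 (T = -2123*17 = -36091)
G = 729 (G = -9*9*(-9) = -81*(-9) = 729)
k(s) = -4374 (k(s) = -6*729 = -4374)
sqrt((122744 - 1*126283) + T) - k(-111) = sqrt((122744 - 1*126283) - 36091) - 1*(-4374) = sqrt((122744 - 126283) - 36091) + 4374 = sqrt(-3539 - 36091) + 4374 = sqrt(-39630) + 4374 = I*sqrt(39630) + 4374 = 4374 + I*sqrt(39630)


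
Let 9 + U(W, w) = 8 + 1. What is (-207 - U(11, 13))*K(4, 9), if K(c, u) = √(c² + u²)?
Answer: -207*√97 ≈ -2038.7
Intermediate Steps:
U(W, w) = 0 (U(W, w) = -9 + (8 + 1) = -9 + 9 = 0)
(-207 - U(11, 13))*K(4, 9) = (-207 - 1*0)*√(4² + 9²) = (-207 + 0)*√(16 + 81) = -207*√97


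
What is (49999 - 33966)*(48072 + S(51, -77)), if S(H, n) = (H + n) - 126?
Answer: 768301360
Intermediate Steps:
S(H, n) = -126 + H + n
(49999 - 33966)*(48072 + S(51, -77)) = (49999 - 33966)*(48072 + (-126 + 51 - 77)) = 16033*(48072 - 152) = 16033*47920 = 768301360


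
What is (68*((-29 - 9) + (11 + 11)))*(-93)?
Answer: 101184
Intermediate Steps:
(68*((-29 - 9) + (11 + 11)))*(-93) = (68*(-38 + 22))*(-93) = (68*(-16))*(-93) = -1088*(-93) = 101184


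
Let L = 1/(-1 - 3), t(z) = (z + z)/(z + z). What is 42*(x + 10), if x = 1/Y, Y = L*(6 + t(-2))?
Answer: 396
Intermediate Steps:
t(z) = 1 (t(z) = (2*z)/((2*z)) = (2*z)*(1/(2*z)) = 1)
L = -1/4 (L = 1/(-4) = -1/4 ≈ -0.25000)
Y = -7/4 (Y = -(6 + 1)/4 = -1/4*7 = -7/4 ≈ -1.7500)
x = -4/7 (x = 1/(-7/4) = -4/7 ≈ -0.57143)
42*(x + 10) = 42*(-4/7 + 10) = 42*(66/7) = 396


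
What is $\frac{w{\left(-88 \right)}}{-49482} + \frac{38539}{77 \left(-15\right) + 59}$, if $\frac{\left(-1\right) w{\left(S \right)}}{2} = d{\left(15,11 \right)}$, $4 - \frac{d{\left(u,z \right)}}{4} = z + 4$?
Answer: $- \frac{953541623}{27116136} \approx -35.165$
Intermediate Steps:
$d{\left(u,z \right)} = - 4 z$ ($d{\left(u,z \right)} = 16 - 4 \left(z + 4\right) = 16 - 4 \left(4 + z\right) = 16 - \left(16 + 4 z\right) = - 4 z$)
$w{\left(S \right)} = 88$ ($w{\left(S \right)} = - 2 \left(\left(-4\right) 11\right) = \left(-2\right) \left(-44\right) = 88$)
$\frac{w{\left(-88 \right)}}{-49482} + \frac{38539}{77 \left(-15\right) + 59} = \frac{88}{-49482} + \frac{38539}{77 \left(-15\right) + 59} = 88 \left(- \frac{1}{49482}\right) + \frac{38539}{-1155 + 59} = - \frac{44}{24741} + \frac{38539}{-1096} = - \frac{44}{24741} + 38539 \left(- \frac{1}{1096}\right) = - \frac{44}{24741} - \frac{38539}{1096} = - \frac{953541623}{27116136}$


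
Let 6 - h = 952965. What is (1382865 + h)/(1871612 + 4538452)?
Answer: 71651/1068344 ≈ 0.067067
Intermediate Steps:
h = -952959 (h = 6 - 1*952965 = 6 - 952965 = -952959)
(1382865 + h)/(1871612 + 4538452) = (1382865 - 952959)/(1871612 + 4538452) = 429906/6410064 = 429906*(1/6410064) = 71651/1068344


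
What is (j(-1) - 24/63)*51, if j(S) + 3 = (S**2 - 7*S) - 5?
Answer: -136/7 ≈ -19.429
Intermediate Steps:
j(S) = -8 + S**2 - 7*S (j(S) = -3 + ((S**2 - 7*S) - 5) = -3 + (-5 + S**2 - 7*S) = -8 + S**2 - 7*S)
(j(-1) - 24/63)*51 = ((-8 + (-1)**2 - 7*(-1)) - 24/63)*51 = ((-8 + 1 + 7) - 24*1/63)*51 = (0 - 8/21)*51 = -8/21*51 = -136/7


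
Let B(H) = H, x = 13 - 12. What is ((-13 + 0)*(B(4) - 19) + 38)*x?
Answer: 233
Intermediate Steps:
x = 1
((-13 + 0)*(B(4) - 19) + 38)*x = ((-13 + 0)*(4 - 19) + 38)*1 = (-13*(-15) + 38)*1 = (195 + 38)*1 = 233*1 = 233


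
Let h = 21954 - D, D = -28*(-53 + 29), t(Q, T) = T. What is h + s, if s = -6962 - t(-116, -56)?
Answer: 14376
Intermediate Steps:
D = 672 (D = -28*(-24) = 672)
s = -6906 (s = -6962 - 1*(-56) = -6962 + 56 = -6906)
h = 21282 (h = 21954 - 1*672 = 21954 - 672 = 21282)
h + s = 21282 - 6906 = 14376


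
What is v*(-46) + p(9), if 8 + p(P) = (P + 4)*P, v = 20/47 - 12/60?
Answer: 23177/235 ≈ 98.625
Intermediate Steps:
v = 53/235 (v = 20*(1/47) - 12*1/60 = 20/47 - ⅕ = 53/235 ≈ 0.22553)
p(P) = -8 + P*(4 + P) (p(P) = -8 + (P + 4)*P = -8 + (4 + P)*P = -8 + P*(4 + P))
v*(-46) + p(9) = (53/235)*(-46) + (-8 + 9² + 4*9) = -2438/235 + (-8 + 81 + 36) = -2438/235 + 109 = 23177/235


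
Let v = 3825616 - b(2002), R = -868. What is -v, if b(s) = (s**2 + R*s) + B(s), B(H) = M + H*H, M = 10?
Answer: 2452666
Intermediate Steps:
B(H) = 10 + H**2 (B(H) = 10 + H*H = 10 + H**2)
b(s) = 10 - 868*s + 2*s**2 (b(s) = (s**2 - 868*s) + (10 + s**2) = 10 - 868*s + 2*s**2)
v = -2452666 (v = 3825616 - (10 - 868*2002 + 2*2002**2) = 3825616 - (10 - 1737736 + 2*4008004) = 3825616 - (10 - 1737736 + 8016008) = 3825616 - 1*6278282 = 3825616 - 6278282 = -2452666)
-v = -1*(-2452666) = 2452666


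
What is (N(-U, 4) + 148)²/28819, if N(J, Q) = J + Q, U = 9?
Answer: 20449/28819 ≈ 0.70957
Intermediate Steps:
(N(-U, 4) + 148)²/28819 = ((-1*9 + 4) + 148)²/28819 = ((-9 + 4) + 148)²*(1/28819) = (-5 + 148)²*(1/28819) = 143²*(1/28819) = 20449*(1/28819) = 20449/28819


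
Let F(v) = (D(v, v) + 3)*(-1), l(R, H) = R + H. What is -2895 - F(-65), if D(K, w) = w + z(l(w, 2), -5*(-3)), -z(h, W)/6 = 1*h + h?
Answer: -2201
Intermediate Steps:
l(R, H) = H + R
z(h, W) = -12*h (z(h, W) = -6*(1*h + h) = -6*(h + h) = -12*h)
D(K, w) = -24 - 11*w (D(K, w) = w - 12*(2 + w) = w + (-24 - 12*w) = -24 - 11*w)
F(v) = 21 + 11*v (F(v) = ((-24 - 11*v) + 3)*(-1) = (-21 - 11*v)*(-1) = 21 + 11*v)
-2895 - F(-65) = -2895 - (21 + 11*(-65)) = -2895 - (21 - 715) = -2895 - 1*(-694) = -2895 + 694 = -2201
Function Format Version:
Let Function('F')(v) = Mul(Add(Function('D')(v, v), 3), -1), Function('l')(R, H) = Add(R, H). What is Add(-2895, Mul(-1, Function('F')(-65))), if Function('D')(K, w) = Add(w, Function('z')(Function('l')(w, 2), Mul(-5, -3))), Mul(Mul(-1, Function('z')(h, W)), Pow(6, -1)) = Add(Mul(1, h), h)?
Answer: -2201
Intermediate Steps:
Function('l')(R, H) = Add(H, R)
Function('z')(h, W) = Mul(-12, h) (Function('z')(h, W) = Mul(-6, Add(Mul(1, h), h)) = Mul(-6, Add(h, h)) = Mul(-6, Mul(2, h)) = Mul(-12, h))
Function('D')(K, w) = Add(-24, Mul(-11, w)) (Function('D')(K, w) = Add(w, Mul(-12, Add(2, w))) = Add(w, Add(-24, Mul(-12, w))) = Add(-24, Mul(-11, w)))
Function('F')(v) = Add(21, Mul(11, v)) (Function('F')(v) = Mul(Add(Add(-24, Mul(-11, v)), 3), -1) = Mul(Add(-21, Mul(-11, v)), -1) = Add(21, Mul(11, v)))
Add(-2895, Mul(-1, Function('F')(-65))) = Add(-2895, Mul(-1, Add(21, Mul(11, -65)))) = Add(-2895, Mul(-1, Add(21, -715))) = Add(-2895, Mul(-1, -694)) = Add(-2895, 694) = -2201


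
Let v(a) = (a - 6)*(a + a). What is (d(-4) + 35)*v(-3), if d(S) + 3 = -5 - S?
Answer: 1674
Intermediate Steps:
v(a) = 2*a*(-6 + a) (v(a) = (-6 + a)*(2*a) = 2*a*(-6 + a))
d(S) = -8 - S (d(S) = -3 + (-5 - S) = -8 - S)
(d(-4) + 35)*v(-3) = ((-8 - 1*(-4)) + 35)*(2*(-3)*(-6 - 3)) = ((-8 + 4) + 35)*(2*(-3)*(-9)) = (-4 + 35)*54 = 31*54 = 1674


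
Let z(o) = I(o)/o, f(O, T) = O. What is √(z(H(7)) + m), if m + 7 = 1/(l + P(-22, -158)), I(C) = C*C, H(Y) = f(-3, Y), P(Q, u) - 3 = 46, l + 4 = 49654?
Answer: 3*I*√2744428479/49699 ≈ 3.1623*I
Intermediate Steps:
l = 49650 (l = -4 + 49654 = 49650)
P(Q, u) = 49 (P(Q, u) = 3 + 46 = 49)
H(Y) = -3
I(C) = C²
m = -347892/49699 (m = -7 + 1/(49650 + 49) = -7 + 1/49699 = -347892/49699 ≈ -7.0000)
z(o) = o (z(o) = o²/o = o)
√(z(H(7)) + m) = √(-3 - 347892/49699) = √(-496989/49699) = 3*I*√2744428479/49699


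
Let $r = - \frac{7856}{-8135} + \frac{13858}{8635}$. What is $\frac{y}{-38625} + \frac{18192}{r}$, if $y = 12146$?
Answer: $\frac{4935708938274706}{697456993875} \approx 7076.7$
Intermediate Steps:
$r = \frac{36114278}{14049145}$ ($r = \left(-7856\right) \left(- \frac{1}{8135}\right) + 13858 \cdot \frac{1}{8635} = \frac{7856}{8135} + \frac{13858}{8635} = \frac{36114278}{14049145} \approx 2.5706$)
$\frac{y}{-38625} + \frac{18192}{r} = \frac{12146}{-38625} + \frac{18192}{\frac{36114278}{14049145}} = 12146 \left(- \frac{1}{38625}\right) + 18192 \cdot \frac{14049145}{36114278} = - \frac{12146}{38625} + \frac{127791022920}{18057139} = \frac{4935708938274706}{697456993875}$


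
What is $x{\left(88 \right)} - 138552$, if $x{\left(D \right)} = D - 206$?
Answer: $-138670$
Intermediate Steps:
$x{\left(D \right)} = -206 + D$
$x{\left(88 \right)} - 138552 = \left(-206 + 88\right) - 138552 = -118 - 138552 = -138670$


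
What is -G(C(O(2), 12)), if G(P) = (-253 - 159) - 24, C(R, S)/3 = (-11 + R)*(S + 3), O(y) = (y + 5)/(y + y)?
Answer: 436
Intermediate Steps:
O(y) = (5 + y)/(2*y) (O(y) = (5 + y)/((2*y)) = (5 + y)*(1/(2*y)) = (5 + y)/(2*y))
C(R, S) = 3*(-11 + R)*(3 + S) (C(R, S) = 3*((-11 + R)*(S + 3)) = 3*((-11 + R)*(3 + S)) = 3*(-11 + R)*(3 + S))
G(P) = -436 (G(P) = -412 - 24 = -436)
-G(C(O(2), 12)) = -1*(-436) = 436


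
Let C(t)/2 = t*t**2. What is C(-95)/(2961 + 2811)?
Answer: -857375/2886 ≈ -297.08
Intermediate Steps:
C(t) = 2*t**3 (C(t) = 2*(t*t**2) = 2*t**3)
C(-95)/(2961 + 2811) = (2*(-95)**3)/(2961 + 2811) = (2*(-857375))/5772 = -1714750*1/5772 = -857375/2886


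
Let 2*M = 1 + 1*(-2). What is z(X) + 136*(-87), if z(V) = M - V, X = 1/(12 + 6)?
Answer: -106493/9 ≈ -11833.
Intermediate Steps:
X = 1/18 ≈ 0.055556
M = -½ (M = (1 + 1*(-2))/2 = (1 - 2)/2 = (½)*(-1) = -½ ≈ -0.50000)
z(V) = -½ - V
z(X) + 136*(-87) = (-½ - 1*1/18) + 136*(-87) = (-½ - 1/18) - 11832 = -5/9 - 11832 = -106493/9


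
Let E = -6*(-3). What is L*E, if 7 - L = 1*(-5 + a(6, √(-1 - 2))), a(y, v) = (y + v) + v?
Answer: 108 - 36*I*√3 ≈ 108.0 - 62.354*I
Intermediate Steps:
a(y, v) = y + 2*v (a(y, v) = (v + y) + v = y + 2*v)
E = 18
L = 6 - 2*I*√3 (L = 7 - (-5 + (6 + 2*√(-1 - 2))) = 7 - (-5 + (6 + 2*√(-3))) = 7 - (-5 + (6 + 2*(I*√3))) = 7 - (-5 + (6 + 2*I*√3)) = 7 - (1 + 2*I*√3) = 7 + (-1 - 2*I*√3) = 6 - 2*I*√3 ≈ 6.0 - 3.4641*I)
L*E = (6 - 2*I*√3)*18 = 108 - 36*I*√3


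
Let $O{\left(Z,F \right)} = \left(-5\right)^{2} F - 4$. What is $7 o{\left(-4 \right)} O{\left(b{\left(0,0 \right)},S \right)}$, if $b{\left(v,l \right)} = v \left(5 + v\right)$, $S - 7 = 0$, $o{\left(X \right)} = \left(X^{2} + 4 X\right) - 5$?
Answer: $-5985$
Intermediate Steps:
$o{\left(X \right)} = -5 + X^{2} + 4 X$
$S = 7$ ($S = 7 + 0 = 7$)
$O{\left(Z,F \right)} = -4 + 25 F$ ($O{\left(Z,F \right)} = 25 F - 4 = -4 + 25 F$)
$7 o{\left(-4 \right)} O{\left(b{\left(0,0 \right)},S \right)} = 7 \left(-5 + \left(-4\right)^{2} + 4 \left(-4\right)\right) \left(-4 + 25 \cdot 7\right) = 7 \left(-5 + 16 - 16\right) \left(-4 + 175\right) = 7 \left(-5\right) 171 = \left(-35\right) 171 = -5985$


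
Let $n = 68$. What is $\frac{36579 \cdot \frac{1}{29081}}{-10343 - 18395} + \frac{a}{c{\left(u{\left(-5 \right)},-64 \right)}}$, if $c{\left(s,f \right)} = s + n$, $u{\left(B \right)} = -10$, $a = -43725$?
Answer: $- \frac{9135571666158}{12118081781} \approx -753.88$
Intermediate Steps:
$c{\left(s,f \right)} = 68 + s$ ($c{\left(s,f \right)} = s + 68 = 68 + s$)
$\frac{36579 \cdot \frac{1}{29081}}{-10343 - 18395} + \frac{a}{c{\left(u{\left(-5 \right)},-64 \right)}} = \frac{36579 \cdot \frac{1}{29081}}{-10343 - 18395} - \frac{43725}{68 - 10} = \frac{36579 \cdot \frac{1}{29081}}{-10343 - 18395} - \frac{43725}{58} = \frac{36579}{29081 \left(-28738\right)} - \frac{43725}{58} = \frac{36579}{29081} \left(- \frac{1}{28738}\right) - \frac{43725}{58} = - \frac{36579}{835729778} - \frac{43725}{58} = - \frac{9135571666158}{12118081781}$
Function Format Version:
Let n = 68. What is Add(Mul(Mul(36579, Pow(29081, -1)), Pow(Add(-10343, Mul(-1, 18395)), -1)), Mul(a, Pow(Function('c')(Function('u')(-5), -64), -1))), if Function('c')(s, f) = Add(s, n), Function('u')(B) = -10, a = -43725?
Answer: Rational(-9135571666158, 12118081781) ≈ -753.88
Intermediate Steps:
Function('c')(s, f) = Add(68, s) (Function('c')(s, f) = Add(s, 68) = Add(68, s))
Add(Mul(Mul(36579, Pow(29081, -1)), Pow(Add(-10343, Mul(-1, 18395)), -1)), Mul(a, Pow(Function('c')(Function('u')(-5), -64), -1))) = Add(Mul(Mul(36579, Pow(29081, -1)), Pow(Add(-10343, Mul(-1, 18395)), -1)), Mul(-43725, Pow(Add(68, -10), -1))) = Add(Mul(Mul(36579, Rational(1, 29081)), Pow(Add(-10343, -18395), -1)), Mul(-43725, Pow(58, -1))) = Add(Mul(Rational(36579, 29081), Pow(-28738, -1)), Mul(-43725, Rational(1, 58))) = Add(Mul(Rational(36579, 29081), Rational(-1, 28738)), Rational(-43725, 58)) = Add(Rational(-36579, 835729778), Rational(-43725, 58)) = Rational(-9135571666158, 12118081781)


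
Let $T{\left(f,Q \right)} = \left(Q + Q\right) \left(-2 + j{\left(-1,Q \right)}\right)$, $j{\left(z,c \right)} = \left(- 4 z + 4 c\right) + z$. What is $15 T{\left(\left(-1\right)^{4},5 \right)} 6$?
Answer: $18900$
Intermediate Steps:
$j{\left(z,c \right)} = - 3 z + 4 c$
$T{\left(f,Q \right)} = 2 Q \left(1 + 4 Q\right)$ ($T{\left(f,Q \right)} = \left(Q + Q\right) \left(-2 + \left(\left(-3\right) \left(-1\right) + 4 Q\right)\right) = 2 Q \left(-2 + \left(3 + 4 Q\right)\right) = 2 Q \left(1 + 4 Q\right)$)
$15 T{\left(\left(-1\right)^{4},5 \right)} 6 = 15 \cdot 2 \cdot 5 \left(1 + 4 \cdot 5\right) 6 = 15 \cdot 2 \cdot 5 \left(1 + 20\right) 6 = 15 \cdot 2 \cdot 5 \cdot 21 \cdot 6 = 15 \cdot 210 \cdot 6 = 3150 \cdot 6 = 18900$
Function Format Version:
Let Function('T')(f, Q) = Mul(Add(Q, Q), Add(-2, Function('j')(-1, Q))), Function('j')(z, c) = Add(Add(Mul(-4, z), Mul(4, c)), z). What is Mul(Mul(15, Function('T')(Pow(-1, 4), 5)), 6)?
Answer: 18900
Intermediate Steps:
Function('j')(z, c) = Add(Mul(-3, z), Mul(4, c))
Function('T')(f, Q) = Mul(2, Q, Add(1, Mul(4, Q))) (Function('T')(f, Q) = Mul(Add(Q, Q), Add(-2, Add(Mul(-3, -1), Mul(4, Q)))) = Mul(Mul(2, Q), Add(-2, Add(3, Mul(4, Q)))) = Mul(Mul(2, Q), Add(1, Mul(4, Q))) = Mul(2, Q, Add(1, Mul(4, Q))))
Mul(Mul(15, Function('T')(Pow(-1, 4), 5)), 6) = Mul(Mul(15, Mul(2, 5, Add(1, Mul(4, 5)))), 6) = Mul(Mul(15, Mul(2, 5, Add(1, 20))), 6) = Mul(Mul(15, Mul(2, 5, 21)), 6) = Mul(Mul(15, 210), 6) = Mul(3150, 6) = 18900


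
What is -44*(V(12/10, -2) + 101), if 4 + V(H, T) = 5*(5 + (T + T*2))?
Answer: -4048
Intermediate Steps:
V(H, T) = 21 + 15*T (V(H, T) = -4 + 5*(5 + (T + T*2)) = -4 + 5*(5 + (T + 2*T)) = -4 + 5*(5 + 3*T) = -4 + (25 + 15*T) = 21 + 15*T)
-44*(V(12/10, -2) + 101) = -44*((21 + 15*(-2)) + 101) = -44*((21 - 30) + 101) = -44*(-9 + 101) = -44*92 = -4048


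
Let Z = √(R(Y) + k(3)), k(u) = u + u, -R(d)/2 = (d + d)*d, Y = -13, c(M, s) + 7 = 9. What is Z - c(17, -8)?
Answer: -2 + I*√670 ≈ -2.0 + 25.884*I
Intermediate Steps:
c(M, s) = 2 (c(M, s) = -7 + 9 = 2)
R(d) = -4*d² (R(d) = -2*(d + d)*d = -2*2*d*d = -4*d²)
k(u) = 2*u
Z = I*√670 (Z = √(-4*(-13)² + 2*3) = √(-4*169 + 6) = √(-676 + 6) = √(-670) = I*√670 ≈ 25.884*I)
Z - c(17, -8) = I*√670 - 1*2 = I*√670 - 2 = -2 + I*√670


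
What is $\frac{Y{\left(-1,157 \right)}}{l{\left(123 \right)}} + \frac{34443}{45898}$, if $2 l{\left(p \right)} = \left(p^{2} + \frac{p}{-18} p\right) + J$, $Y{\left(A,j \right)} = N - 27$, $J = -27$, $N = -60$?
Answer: $\frac{966445185}{1309148654} \approx 0.73822$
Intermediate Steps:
$Y{\left(A,j \right)} = -87$ ($Y{\left(A,j \right)} = -60 - 27 = -87$)
$l{\left(p \right)} = - \frac{27}{2} + \frac{17 p^{2}}{36}$ ($l{\left(p \right)} = \frac{\left(p^{2} + \frac{p}{-18} p\right) - 27}{2} = \frac{\left(p^{2} + p \left(- \frac{1}{18}\right) p\right) - 27}{2} = \frac{\left(p^{2} + - \frac{p}{18} p\right) - 27}{2} = \frac{\left(p^{2} - \frac{p^{2}}{18}\right) - 27}{2} = \frac{\frac{17 p^{2}}{18} - 27}{2} = \frac{-27 + \frac{17 p^{2}}{18}}{2} = - \frac{27}{2} + \frac{17 p^{2}}{36}$)
$\frac{Y{\left(-1,157 \right)}}{l{\left(123 \right)}} + \frac{34443}{45898} = - \frac{87}{- \frac{27}{2} + \frac{17 \cdot 123^{2}}{36}} + \frac{34443}{45898} = - \frac{87}{- \frac{27}{2} + \frac{17}{36} \cdot 15129} + 34443 \cdot \frac{1}{45898} = - \frac{87}{- \frac{27}{2} + \frac{28577}{4}} + \frac{34443}{45898} = - \frac{87}{\frac{28523}{4}} + \frac{34443}{45898} = \left(-87\right) \frac{4}{28523} + \frac{34443}{45898} = - \frac{348}{28523} + \frac{34443}{45898} = \frac{966445185}{1309148654}$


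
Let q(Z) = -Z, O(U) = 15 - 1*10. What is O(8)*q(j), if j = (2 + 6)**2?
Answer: -320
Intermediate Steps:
O(U) = 5 (O(U) = 15 - 10 = 5)
j = 64 (j = 8**2 = 64)
O(8)*q(j) = 5*(-1*64) = 5*(-64) = -320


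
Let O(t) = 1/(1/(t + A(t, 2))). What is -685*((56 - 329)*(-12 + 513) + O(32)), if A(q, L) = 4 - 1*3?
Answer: 93666900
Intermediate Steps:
A(q, L) = 1 (A(q, L) = 4 - 3 = 1)
O(t) = 1 + t (O(t) = 1/(1/(t + 1)) = 1/(1/(1 + t)) = 1 + t)
-685*((56 - 329)*(-12 + 513) + O(32)) = -685*((56 - 329)*(-12 + 513) + (1 + 32)) = -685*(-273*501 + 33) = -685*(-136773 + 33) = -685*(-136740) = 93666900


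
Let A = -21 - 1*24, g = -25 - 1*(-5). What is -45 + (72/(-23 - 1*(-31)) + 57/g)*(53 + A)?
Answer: 21/5 ≈ 4.2000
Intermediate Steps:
g = -20 (g = -25 + 5 = -20)
A = -45 (A = -21 - 24 = -45)
-45 + (72/(-23 - 1*(-31)) + 57/g)*(53 + A) = -45 + (72/(-23 - 1*(-31)) + 57/(-20))*(53 - 45) = -45 + (72/(-23 + 31) + 57*(-1/20))*8 = -45 + (72/8 - 57/20)*8 = -45 + (72*(1/8) - 57/20)*8 = -45 + (9 - 57/20)*8 = -45 + (123/20)*8 = -45 + 246/5 = 21/5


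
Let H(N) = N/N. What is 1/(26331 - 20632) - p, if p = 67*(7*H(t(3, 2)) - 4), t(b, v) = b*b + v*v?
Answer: -1145498/5699 ≈ -201.00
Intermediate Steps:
t(b, v) = b² + v²
H(N) = 1
p = 201 (p = 67*(7*1 - 4) = 67*(7 - 4) = 67*3 = 201)
1/(26331 - 20632) - p = 1/(26331 - 20632) - 1*201 = 1/5699 - 201 = -1145498/5699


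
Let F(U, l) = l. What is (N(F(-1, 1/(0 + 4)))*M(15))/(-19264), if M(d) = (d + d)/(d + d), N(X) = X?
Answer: -1/77056 ≈ -1.2978e-5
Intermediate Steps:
M(d) = 1 (M(d) = (2*d)/((2*d)) = (2*d)*(1/(2*d)) = 1)
(N(F(-1, 1/(0 + 4)))*M(15))/(-19264) = (1/(0 + 4))/(-19264) = (1/4)*(-1/19264) = ((¼)*1)*(-1/19264) = (¼)*(-1/19264) = -1/77056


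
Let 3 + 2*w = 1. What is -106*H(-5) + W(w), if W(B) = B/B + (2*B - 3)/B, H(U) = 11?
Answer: -1160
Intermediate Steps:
w = -1 (w = -3/2 + (1/2)*1 = -3/2 + 1/2 = -1)
W(B) = 1 + (-3 + 2*B)/B
-106*H(-5) + W(w) = -106*11 + (3 - 3/(-1)) = -1166 + (3 - 3*(-1)) = -1166 + (3 + 3) = -1166 + 6 = -1160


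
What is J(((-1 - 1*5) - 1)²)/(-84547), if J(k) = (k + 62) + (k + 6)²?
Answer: -3136/84547 ≈ -0.037092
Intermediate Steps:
J(k) = 62 + k + (6 + k)² (J(k) = (62 + k) + (6 + k)² = 62 + k + (6 + k)²)
J(((-1 - 1*5) - 1)²)/(-84547) = (62 + ((-1 - 1*5) - 1)² + (6 + ((-1 - 1*5) - 1)²)²)/(-84547) = (62 + ((-1 - 5) - 1)² + (6 + ((-1 - 5) - 1)²)²)*(-1/84547) = (62 + (-6 - 1)² + (6 + (-6 - 1)²)²)*(-1/84547) = (62 + (-7)² + (6 + (-7)²)²)*(-1/84547) = (62 + 49 + (6 + 49)²)*(-1/84547) = (62 + 49 + 55²)*(-1/84547) = (62 + 49 + 3025)*(-1/84547) = 3136*(-1/84547) = -3136/84547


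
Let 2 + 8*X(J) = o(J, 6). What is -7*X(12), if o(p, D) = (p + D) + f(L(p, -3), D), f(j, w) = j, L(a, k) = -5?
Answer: -77/8 ≈ -9.6250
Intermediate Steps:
o(p, D) = -5 + D + p (o(p, D) = (p + D) - 5 = (D + p) - 5 = -5 + D + p)
X(J) = -1/8 + J/8 (X(J) = -1/4 + (-5 + 6 + J)/8 = -1/4 + (1 + J)/8 = -1/4 + (1/8 + J/8) = -1/8 + J/8)
-7*X(12) = -7*(-1/8 + (1/8)*12) = -7*(-1/8 + 3/2) = -7*11/8 = -77/8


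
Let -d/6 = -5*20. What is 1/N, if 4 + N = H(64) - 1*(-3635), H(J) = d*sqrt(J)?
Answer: 1/8431 ≈ 0.00011861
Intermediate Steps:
d = 600 (d = -(-30)*20 = -6*(-100) = 600)
H(J) = 600*sqrt(J)
N = 8431 (N = -4 + (600*sqrt(64) - 1*(-3635)) = -4 + (600*8 + 3635) = -4 + (4800 + 3635) = -4 + 8435 = 8431)
1/N = 1/8431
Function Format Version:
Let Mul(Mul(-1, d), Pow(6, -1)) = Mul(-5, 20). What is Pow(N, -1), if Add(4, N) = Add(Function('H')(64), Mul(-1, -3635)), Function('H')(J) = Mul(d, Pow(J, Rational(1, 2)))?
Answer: Rational(1, 8431) ≈ 0.00011861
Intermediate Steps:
d = 600 (d = Mul(-6, Mul(-5, 20)) = Mul(-6, -100) = 600)
Function('H')(J) = Mul(600, Pow(J, Rational(1, 2)))
N = 8431 (N = Add(-4, Add(Mul(600, Pow(64, Rational(1, 2))), Mul(-1, -3635))) = Add(-4, Add(Mul(600, 8), 3635)) = Add(-4, Add(4800, 3635)) = Add(-4, 8435) = 8431)
Pow(N, -1) = Pow(8431, -1) = Rational(1, 8431)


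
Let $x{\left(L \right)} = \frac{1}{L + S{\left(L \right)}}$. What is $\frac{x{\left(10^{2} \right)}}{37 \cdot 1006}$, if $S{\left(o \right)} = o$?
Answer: $\frac{1}{7444400} \approx 1.3433 \cdot 10^{-7}$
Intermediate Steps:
$x{\left(L \right)} = \frac{1}{2 L}$ ($x{\left(L \right)} = \frac{1}{L + L} = \frac{1}{2 L}$)
$\frac{x{\left(10^{2} \right)}}{37 \cdot 1006} = \frac{\frac{1}{2} \frac{1}{10^{2}}}{37 \cdot 1006} = \frac{\frac{1}{2} \cdot \frac{1}{100}}{37222} = \frac{1}{2} \cdot \frac{1}{100} \cdot \frac{1}{37222} = \frac{1}{200} \cdot \frac{1}{37222} = \frac{1}{7444400}$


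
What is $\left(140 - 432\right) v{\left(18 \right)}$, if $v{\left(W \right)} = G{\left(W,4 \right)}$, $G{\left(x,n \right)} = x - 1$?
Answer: $-4964$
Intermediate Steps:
$G{\left(x,n \right)} = -1 + x$
$v{\left(W \right)} = -1 + W$
$\left(140 - 432\right) v{\left(18 \right)} = \left(140 - 432\right) \left(-1 + 18\right) = \left(-292\right) 17 = -4964$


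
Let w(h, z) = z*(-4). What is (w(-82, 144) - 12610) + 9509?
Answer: -3677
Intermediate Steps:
w(h, z) = -4*z
(w(-82, 144) - 12610) + 9509 = (-4*144 - 12610) + 9509 = (-576 - 12610) + 9509 = -13186 + 9509 = -3677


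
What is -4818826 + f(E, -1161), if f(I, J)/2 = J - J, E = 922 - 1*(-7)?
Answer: -4818826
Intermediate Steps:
E = 929 (E = 922 + 7 = 929)
f(I, J) = 0 (f(I, J) = 2*(J - J) = 2*0 = 0)
-4818826 + f(E, -1161) = -4818826 + 0 = -4818826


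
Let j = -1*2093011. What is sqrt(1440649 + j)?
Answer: I*sqrt(652362) ≈ 807.69*I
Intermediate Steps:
j = -2093011
sqrt(1440649 + j) = sqrt(1440649 - 2093011) = sqrt(-652362) = I*sqrt(652362)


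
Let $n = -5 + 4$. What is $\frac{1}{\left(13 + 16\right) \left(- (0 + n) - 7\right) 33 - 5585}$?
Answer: $- \frac{1}{11327} \approx -8.8285 \cdot 10^{-5}$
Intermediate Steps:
$n = -1$
$\frac{1}{\left(13 + 16\right) \left(- (0 + n) - 7\right) 33 - 5585} = \frac{1}{\left(13 + 16\right) \left(- (0 - 1) - 7\right) 33 - 5585} = \frac{1}{29 \left(\left(-1\right) \left(-1\right) - 7\right) 33 - 5585} = \frac{1}{29 \left(1 - 7\right) 33 - 5585} = \frac{1}{29 \left(-6\right) 33 - 5585} = \frac{1}{\left(-174\right) 33 - 5585} = \frac{1}{-5742 - 5585} = \frac{1}{-11327} = - \frac{1}{11327}$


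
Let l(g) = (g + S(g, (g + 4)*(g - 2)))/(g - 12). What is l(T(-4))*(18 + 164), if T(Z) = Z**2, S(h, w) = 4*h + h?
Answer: 4368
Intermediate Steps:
S(h, w) = 5*h
l(g) = 6*g/(-12 + g) (l(g) = (g + 5*g)/(g - 12) = (6*g)/(-12 + g) = 6*g/(-12 + g))
l(T(-4))*(18 + 164) = (6*(-4)**2/(-12 + (-4)**2))*(18 + 164) = (6*16/(-12 + 16))*182 = (6*16/4)*182 = (6*16*(1/4))*182 = 24*182 = 4368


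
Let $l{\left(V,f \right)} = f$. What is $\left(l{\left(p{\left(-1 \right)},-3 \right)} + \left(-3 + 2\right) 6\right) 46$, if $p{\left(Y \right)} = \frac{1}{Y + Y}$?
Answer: $-414$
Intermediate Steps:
$p{\left(Y \right)} = \frac{1}{2 Y}$
$\left(l{\left(p{\left(-1 \right)},-3 \right)} + \left(-3 + 2\right) 6\right) 46 = \left(-3 + \left(-3 + 2\right) 6\right) 46 = \left(-3 - 6\right) 46 = \left(-9\right) 46 = -414$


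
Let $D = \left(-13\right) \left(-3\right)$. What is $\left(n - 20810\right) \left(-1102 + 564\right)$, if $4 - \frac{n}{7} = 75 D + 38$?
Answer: $22339374$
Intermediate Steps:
$D = 39$
$n = -20713$ ($n = 28 - 7 \left(75 \cdot 39 + 38\right) = 28 - 7 \left(2925 + 38\right) = 28 - 20741 = -20713$)
$\left(n - 20810\right) \left(-1102 + 564\right) = \left(-20713 - 20810\right) \left(-1102 + 564\right) = \left(-41523\right) \left(-538\right) = 22339374$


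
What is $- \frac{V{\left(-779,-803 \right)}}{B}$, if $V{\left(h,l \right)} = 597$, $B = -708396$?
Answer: $\frac{199}{236132} \approx 0.00084275$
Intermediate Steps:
$- \frac{V{\left(-779,-803 \right)}}{B} = - \frac{597}{-708396} = - \frac{597 \left(-1\right)}{708396} = \left(-1\right) \left(- \frac{199}{236132}\right) = \frac{199}{236132}$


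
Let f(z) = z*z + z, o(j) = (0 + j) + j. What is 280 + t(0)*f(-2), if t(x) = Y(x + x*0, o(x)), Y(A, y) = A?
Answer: 280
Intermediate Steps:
o(j) = 2*j (o(j) = j + j = 2*j)
f(z) = z + z**2 (f(z) = z**2 + z = z + z**2)
t(x) = x (t(x) = x + x*0 = x + 0 = x)
280 + t(0)*f(-2) = 280 + 0*(-2*(1 - 2)) = 280 + 0*(-2*(-1)) = 280 + 0*2 = 280 + 0 = 280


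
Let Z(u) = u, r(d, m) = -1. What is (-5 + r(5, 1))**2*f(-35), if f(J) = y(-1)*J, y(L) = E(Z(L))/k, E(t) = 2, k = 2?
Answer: -1260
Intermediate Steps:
y(L) = 1 (y(L) = 2/2 = 2*(1/2) = 1)
f(J) = J (f(J) = 1*J = J)
(-5 + r(5, 1))**2*f(-35) = (-5 - 1)**2*(-35) = (-6)**2*(-35) = 36*(-35) = -1260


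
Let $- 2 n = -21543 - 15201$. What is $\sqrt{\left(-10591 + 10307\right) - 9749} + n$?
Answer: $18372 + i \sqrt{10033} \approx 18372.0 + 100.16 i$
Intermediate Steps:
$n = 18372$ ($n = - \frac{-21543 - 15201}{2} = \left(- \frac{1}{2}\right) \left(-36744\right) = 18372$)
$\sqrt{\left(-10591 + 10307\right) - 9749} + n = \sqrt{\left(-10591 + 10307\right) - 9749} + 18372 = \sqrt{-284 - 9749} + 18372 = \sqrt{-10033} + 18372 = i \sqrt{10033} + 18372 = 18372 + i \sqrt{10033}$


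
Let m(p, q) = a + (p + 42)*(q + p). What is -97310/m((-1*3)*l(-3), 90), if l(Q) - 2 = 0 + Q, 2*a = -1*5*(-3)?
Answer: -38924/1677 ≈ -23.210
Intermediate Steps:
a = 15/2 (a = (-1*5*(-3))/2 = (-5*(-3))/2 = (1/2)*15 = 15/2 ≈ 7.5000)
l(Q) = 2 + Q (l(Q) = 2 + (0 + Q) = 2 + Q)
m(p, q) = 15/2 + (42 + p)*(p + q) (m(p, q) = 15/2 + (p + 42)*(q + p) = 15/2 + (42 + p)*(p + q))
-97310/m((-1*3)*l(-3), 90) = -97310/(15/2 + ((-1*3)*(2 - 3))**2 + 42*((-1*3)*(2 - 3)) + 42*90 + ((-1*3)*(2 - 3))*90) = -97310/(15/2 + (-3*(-1))**2 + 42*(-3*(-1)) + 3780 - 3*(-1)*90) = -97310/(15/2 + 3**2 + 42*3 + 3780 + 3*90) = -97310/(15/2 + 9 + 126 + 3780 + 270) = -97310/8385/2 = -97310*2/8385 = -38924/1677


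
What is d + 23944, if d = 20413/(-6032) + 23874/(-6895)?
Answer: 995561528557/41590640 ≈ 23937.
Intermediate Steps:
d = -284755603/41590640 (d = 20413*(-1/6032) + 23874*(-1/6895) = -20413/6032 - 23874/6895 = -284755603/41590640 ≈ -6.8466)
d + 23944 = -284755603/41590640 + 23944 = 995561528557/41590640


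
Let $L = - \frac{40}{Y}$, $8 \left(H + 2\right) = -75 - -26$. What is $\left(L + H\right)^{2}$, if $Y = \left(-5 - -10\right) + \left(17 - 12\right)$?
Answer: $\frac{9409}{64} \approx 147.02$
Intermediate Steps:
$H = - \frac{65}{8}$ ($H = -2 + \frac{-75 - -26}{8} = -2 + \frac{-75 + 26}{8} = -2 + \frac{1}{8} \left(-49\right) = -2 - \frac{49}{8} = - \frac{65}{8} \approx -8.125$)
$Y = 10$ ($Y = \left(-5 + 10\right) + \left(17 - 12\right) = 5 + 5 = 10$)
$L = -4$ ($L = - \frac{40}{10} = \left(-40\right) \frac{1}{10} = -4$)
$\left(L + H\right)^{2} = \left(-4 - \frac{65}{8}\right)^{2} = \left(- \frac{97}{8}\right)^{2} = \frac{9409}{64}$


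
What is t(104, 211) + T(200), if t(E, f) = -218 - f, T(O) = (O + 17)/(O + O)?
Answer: -171383/400 ≈ -428.46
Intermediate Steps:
T(O) = (17 + O)/(2*O) (T(O) = (17 + O)/((2*O)) = (17 + O)*(1/(2*O)) = (17 + O)/(2*O))
t(104, 211) + T(200) = (-218 - 1*211) + (½)*(17 + 200)/200 = (-218 - 211) + (½)*(1/200)*217 = -429 + 217/400 = -171383/400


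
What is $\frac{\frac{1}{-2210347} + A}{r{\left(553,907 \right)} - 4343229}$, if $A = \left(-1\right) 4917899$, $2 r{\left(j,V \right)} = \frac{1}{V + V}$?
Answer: $\frac{39437315255861112}{34828956692789417} \approx 1.1323$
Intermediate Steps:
$r{\left(j,V \right)} = \frac{1}{4 V}$ ($r{\left(j,V \right)} = \frac{1}{2 \left(V + V\right)} = \frac{1}{2 \cdot 2 V} = \frac{\frac{1}{2} \frac{1}{V}}{2} = \frac{1}{4 V}$)
$A = -4917899$
$\frac{\frac{1}{-2210347} + A}{r{\left(553,907 \right)} - 4343229} = \frac{\frac{1}{-2210347} - 4917899}{\frac{1}{4 \cdot 907} - 4343229} = \frac{- \frac{1}{2210347} - 4917899}{\frac{1}{4} \cdot \frac{1}{907} - 4343229} = - \frac{10870263300954}{2210347 \left(\frac{1}{3628} - 4343229\right)} = - \frac{10870263300954}{2210347 \left(- \frac{15757234811}{3628}\right)} = \left(- \frac{10870263300954}{2210347}\right) \left(- \frac{3628}{15757234811}\right) = \frac{39437315255861112}{34828956692789417}$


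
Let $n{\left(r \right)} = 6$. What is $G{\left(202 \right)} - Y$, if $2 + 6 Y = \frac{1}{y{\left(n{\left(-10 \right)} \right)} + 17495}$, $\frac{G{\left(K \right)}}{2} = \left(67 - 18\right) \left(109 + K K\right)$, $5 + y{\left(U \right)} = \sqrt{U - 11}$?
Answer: $\frac{735899171735134}{183540063} + \frac{i \sqrt{5}}{1835400630} \approx 4.0095 \cdot 10^{6} + 1.2183 \cdot 10^{-9} i$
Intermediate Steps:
$y{\left(U \right)} = -5 + \sqrt{-11 + U}$ ($y{\left(U \right)} = -5 + \sqrt{U - 11} = -5 + \sqrt{-11 + U}$)
$G{\left(K \right)} = 10682 + 98 K^{2}$ ($G{\left(K \right)} = 2 \left(67 - 18\right) \left(109 + K K\right) = 2 \cdot 49 \left(109 + K^{2}\right) = 2 \left(5341 + 49 K^{2}\right) = 10682 + 98 K^{2}$)
$Y = - \frac{1}{3} + \frac{1}{6 \left(17490 + i \sqrt{5}\right)}$ ($Y = - \frac{1}{3} + \frac{1}{6 \left(\left(-5 + \sqrt{-11 + 6}\right) + 17495\right)} = - \frac{1}{3} + \frac{1}{6 \left(\left(-5 + \sqrt{-5}\right) + 17495\right)} = - \frac{1}{3} + \frac{1}{6 \left(\left(-5 + i \sqrt{5}\right) + 17495\right)} = - \frac{1}{3} + \frac{1}{6 \left(17490 + i \sqrt{5}\right)} \approx -0.33332 - 1.2183 \cdot 10^{-9} i$)
$G{\left(202 \right)} - Y = \left(10682 + 98 \cdot 202^{2}\right) - \frac{- 2 \sqrt{5} + 34979 i}{6 \left(\sqrt{5} - 17490 i\right)} = \left(10682 + 98 \cdot 40804\right) - \frac{- 2 \sqrt{5} + 34979 i}{6 \left(\sqrt{5} - 17490 i\right)} = \left(10682 + 3998792\right) - \frac{- 2 \sqrt{5} + 34979 i}{6 \left(\sqrt{5} - 17490 i\right)} = 4009474 - \frac{- 2 \sqrt{5} + 34979 i}{6 \left(\sqrt{5} - 17490 i\right)}$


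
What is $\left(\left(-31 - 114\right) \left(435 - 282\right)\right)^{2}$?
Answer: $492174225$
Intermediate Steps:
$\left(\left(-31 - 114\right) \left(435 - 282\right)\right)^{2} = \left(\left(-145\right) 153\right)^{2} = \left(-22185\right)^{2} = 492174225$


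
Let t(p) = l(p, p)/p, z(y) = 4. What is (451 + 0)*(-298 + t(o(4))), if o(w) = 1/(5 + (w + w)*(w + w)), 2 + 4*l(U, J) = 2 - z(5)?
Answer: -165517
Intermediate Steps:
l(U, J) = -1 (l(U, J) = -1/2 + (2 - 1*4)/4 = -1/2 + (2 - 4)/4 = -1/2 + (1/4)*(-2) = -1/2 - 1/2 = -1)
o(w) = 1/(5 + 4*w**2) (o(w) = 1/(5 + (2*w)*(2*w)) = 1/(5 + 4*w**2))
t(p) = -1/p
(451 + 0)*(-298 + t(o(4))) = (451 + 0)*(-298 - 1/(1/(5 + 4*4**2))) = 451*(-298 - 1/(1/(5 + 4*16))) = 451*(-298 - 1/(1/(5 + 64))) = 451*(-298 - 1/(1/69)) = 451*(-298 - 1/1/69) = 451*(-298 - 1*69) = 451*(-298 - 69) = 451*(-367) = -165517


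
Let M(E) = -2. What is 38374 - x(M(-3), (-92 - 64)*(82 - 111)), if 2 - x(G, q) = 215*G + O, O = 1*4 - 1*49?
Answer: 37897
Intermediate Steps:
O = -45 (O = 4 - 49 = -45)
x(G, q) = 47 - 215*G (x(G, q) = 2 - (215*G - 45) = 2 - (-45 + 215*G) = 2 + (45 - 215*G) = 47 - 215*G)
38374 - x(M(-3), (-92 - 64)*(82 - 111)) = 38374 - (47 - 215*(-2)) = 38374 - (47 + 430) = 38374 - 1*477 = 38374 - 477 = 37897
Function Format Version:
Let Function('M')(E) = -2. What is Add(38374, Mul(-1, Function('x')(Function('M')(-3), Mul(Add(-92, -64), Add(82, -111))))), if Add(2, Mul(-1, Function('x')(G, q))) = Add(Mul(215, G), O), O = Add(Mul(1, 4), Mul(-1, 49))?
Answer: 37897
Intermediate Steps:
O = -45 (O = Add(4, -49) = -45)
Function('x')(G, q) = Add(47, Mul(-215, G)) (Function('x')(G, q) = Add(2, Mul(-1, Add(Mul(215, G), -45))) = Add(2, Mul(-1, Add(-45, Mul(215, G)))) = Add(2, Add(45, Mul(-215, G))) = Add(47, Mul(-215, G)))
Add(38374, Mul(-1, Function('x')(Function('M')(-3), Mul(Add(-92, -64), Add(82, -111))))) = Add(38374, Mul(-1, Add(47, Mul(-215, -2)))) = Add(38374, Mul(-1, Add(47, 430))) = Add(38374, Mul(-1, 477)) = Add(38374, -477) = 37897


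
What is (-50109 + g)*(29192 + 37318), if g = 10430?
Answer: -2639050290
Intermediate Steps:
(-50109 + g)*(29192 + 37318) = (-50109 + 10430)*(29192 + 37318) = -39679*66510 = -2639050290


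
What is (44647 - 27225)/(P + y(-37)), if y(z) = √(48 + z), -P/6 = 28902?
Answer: -3021183864/30071721733 - 17422*√11/30071721733 ≈ -0.10047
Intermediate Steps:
P = -173412 (P = -6*28902 = -173412)
(44647 - 27225)/(P + y(-37)) = (44647 - 27225)/(-173412 + √(48 - 37)) = 17422/(-173412 + √11)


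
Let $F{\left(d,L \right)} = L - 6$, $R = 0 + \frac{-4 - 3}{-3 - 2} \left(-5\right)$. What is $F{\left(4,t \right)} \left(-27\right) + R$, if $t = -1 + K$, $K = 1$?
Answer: $155$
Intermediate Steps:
$R = -7$ ($R = 0 + - \frac{7}{-5} \left(-5\right) = 0 + \left(-7\right) \left(- \frac{1}{5}\right) \left(-5\right) = 0 + \frac{7}{5} \left(-5\right) = 0 - 7 = -7$)
$t = 0$ ($t = -1 + 1 = 0$)
$F{\left(d,L \right)} = -6 + L$ ($F{\left(d,L \right)} = L - 6 = -6 + L$)
$F{\left(4,t \right)} \left(-27\right) + R = \left(-6 + 0\right) \left(-27\right) - 7 = \left(-6\right) \left(-27\right) - 7 = 162 - 7 = 155$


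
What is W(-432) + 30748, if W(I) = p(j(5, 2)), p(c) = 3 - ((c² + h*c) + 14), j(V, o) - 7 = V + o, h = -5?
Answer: 30611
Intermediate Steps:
j(V, o) = 7 + V + o (j(V, o) = 7 + (V + o) = 7 + V + o)
p(c) = -11 - c² + 5*c (p(c) = 3 - ((c² - 5*c) + 14) = 3 - (14 + c² - 5*c) = 3 + (-14 - c² + 5*c) = -11 - c² + 5*c)
W(I) = -137 (W(I) = -11 - (7 + 5 + 2)² + 5*(7 + 5 + 2) = -11 - 1*14² + 5*14 = -11 - 1*196 + 70 = -11 - 196 + 70 = -137)
W(-432) + 30748 = -137 + 30748 = 30611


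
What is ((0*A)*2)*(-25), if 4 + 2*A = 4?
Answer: 0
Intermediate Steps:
A = 0 (A = -2 + (1/2)*4 = -2 + 2 = 0)
((0*A)*2)*(-25) = ((0*0)*2)*(-25) = (0*2)*(-25) = 0*(-25) = 0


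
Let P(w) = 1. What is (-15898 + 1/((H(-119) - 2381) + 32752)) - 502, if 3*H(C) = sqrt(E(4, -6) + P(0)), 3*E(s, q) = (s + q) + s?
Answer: -408437674532783/24904736302 - 3*sqrt(15)/24904736302 ≈ -16400.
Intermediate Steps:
E(s, q) = q/3 + 2*s/3 (E(s, q) = ((s + q) + s)/3 = ((q + s) + s)/3 = (q + 2*s)/3 = q/3 + 2*s/3)
H(C) = sqrt(15)/9 (H(C) = sqrt(((1/3)*(-6) + (2/3)*4) + 1)/3 = sqrt((-2 + 8/3) + 1)/3 = sqrt(2/3 + 1)/3 = sqrt(5/3)/3 = (sqrt(15)/3)/3 = sqrt(15)/9)
(-15898 + 1/((H(-119) - 2381) + 32752)) - 502 = (-15898 + 1/((sqrt(15)/9 - 2381) + 32752)) - 502 = (-15898 + 1/((-2381 + sqrt(15)/9) + 32752)) - 502 = (-15898 + 1/(30371 + sqrt(15)/9)) - 502 = -16400 + 1/(30371 + sqrt(15)/9)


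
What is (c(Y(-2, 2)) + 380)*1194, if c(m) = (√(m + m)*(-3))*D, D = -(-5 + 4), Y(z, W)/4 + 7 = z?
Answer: 453720 - 21492*I*√2 ≈ 4.5372e+5 - 30394.0*I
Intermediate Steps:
Y(z, W) = -28 + 4*z
D = 1 (D = -1*(-1) = 1)
c(m) = -3*√2*√m (c(m) = (√(m + m)*(-3))*1 = (√(2*m)*(-3))*1 = ((√2*√m)*(-3))*1 = -3*√2*√m*1 = -3*√2*√m)
(c(Y(-2, 2)) + 380)*1194 = (-3*√2*√(-28 + 4*(-2)) + 380)*1194 = (-3*√2*√(-28 - 8) + 380)*1194 = (-3*√2*√(-36) + 380)*1194 = (-3*√2*6*I + 380)*1194 = (-18*I*√2 + 380)*1194 = (380 - 18*I*√2)*1194 = 453720 - 21492*I*√2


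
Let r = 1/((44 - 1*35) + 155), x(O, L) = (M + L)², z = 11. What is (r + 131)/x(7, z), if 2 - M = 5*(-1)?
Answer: 21485/53136 ≈ 0.40434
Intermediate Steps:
M = 7 (M = 2 - 5*(-1) = 2 - 1*(-5) = 2 + 5 = 7)
x(O, L) = (7 + L)²
r = 1/164 (r = 1/((44 - 35) + 155) = 1/(9 + 155) = 1/164 ≈ 0.0060976)
(r + 131)/x(7, z) = (1/164 + 131)/((7 + 11)²) = (21485/164)/18² = (21485/164)/324 = (1/324)*(21485/164) = 21485/53136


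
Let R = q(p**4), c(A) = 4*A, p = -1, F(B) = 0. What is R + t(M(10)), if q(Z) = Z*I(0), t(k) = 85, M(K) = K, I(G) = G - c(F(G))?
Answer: 85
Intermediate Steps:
I(G) = G (I(G) = G - 4*0 = G - 1*0 = G + 0 = G)
q(Z) = 0 (q(Z) = Z*0 = 0)
R = 0
R + t(M(10)) = 0 + 85 = 85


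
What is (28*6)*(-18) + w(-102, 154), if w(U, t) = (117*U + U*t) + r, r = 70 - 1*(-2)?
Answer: -30594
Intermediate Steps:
r = 72 (r = 70 + 2 = 72)
w(U, t) = 72 + 117*U + U*t (w(U, t) = (117*U + U*t) + 72 = 72 + 117*U + U*t)
(28*6)*(-18) + w(-102, 154) = (28*6)*(-18) + (72 + 117*(-102) - 102*154) = 168*(-18) + (72 - 11934 - 15708) = -3024 - 27570 = -30594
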